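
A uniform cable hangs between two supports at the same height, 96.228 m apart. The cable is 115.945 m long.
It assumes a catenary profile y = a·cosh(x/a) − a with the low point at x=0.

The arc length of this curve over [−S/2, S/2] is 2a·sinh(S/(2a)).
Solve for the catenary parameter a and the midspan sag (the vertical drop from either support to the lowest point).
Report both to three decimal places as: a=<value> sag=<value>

a=44.669 sag=28.517

seed: a₀ = √(S³/(24(L−S))) = √(96.228³/(24·19.717)) = 43.393647
iter 1: u=1.108780  f(a)=+1.248e+00  f'(a)=-1.025e+00  a ← 43.393647 − (+1.248e+00/-1.025e+00) = 44.610710
iter 2: u=1.078530  f(a)=+5.443e-02  f'(a)=-9.378e-01  a ← 44.610710 − (+5.443e-02/-9.378e-01) = 44.668754
iter 3: u=1.077129  f(a)=+1.140e-04  f'(a)=-9.339e-01  a ← 44.668754 − (+1.140e-04/-9.339e-01) = 44.668876
iter 4: u=1.077126  f(a)=+5.023e-10  f'(a)=-9.339e-01  a ← 44.668876 − (+5.023e-10/-9.339e-01) = 44.668876
iter 5: u=1.077126  f(a)=+2.842e-14  f'(a)=-9.339e-01  a ← 44.668876 − (+2.842e-14/-9.339e-01) = 44.668876
converged: |Δa| < 1e-12 after 5 iterations
sag = a·(cosh(S/(2a)) − 1) = 44.668876·(cosh(1.077126) − 1) = 28.516636
T_max/T_min = cosh(S/(2a)) = 1.638401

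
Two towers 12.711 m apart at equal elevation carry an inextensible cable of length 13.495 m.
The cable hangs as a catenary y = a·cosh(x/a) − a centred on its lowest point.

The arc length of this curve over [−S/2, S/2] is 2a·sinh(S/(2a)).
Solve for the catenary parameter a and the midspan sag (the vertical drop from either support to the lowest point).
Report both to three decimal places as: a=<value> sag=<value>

a=10.543 sag=1.974

seed: a₀ = √(S³/(24(L−S))) = √(12.711³/(24·0.784)) = 10.447345
iter 1: u=0.608336  f(a)=+1.464e-02  f'(a)=-1.557e-01  a ← 10.447345 − (+1.464e-02/-1.557e-01) = 10.541333
iter 2: u=0.602912  f(a)=+1.998e-04  f'(a)=-1.515e-01  a ← 10.541333 − (+1.998e-04/-1.515e-01) = 10.542653
iter 3: u=0.602837  f(a)=+3.841e-08  f'(a)=-1.514e-01  a ← 10.542653 − (+3.841e-08/-1.514e-01) = 10.542653
iter 4: u=0.602837  f(a)=+0.000e+00  f'(a)=-1.514e-01  a ← 10.542653 − (+0.000e+00/-1.514e-01) = 10.542653
converged: |Δa| < 1e-12 after 4 iterations
sag = a·(cosh(S/(2a)) − 1) = 10.542653·(cosh(0.602837) − 1) = 1.974387
T_max/T_min = cosh(S/(2a)) = 1.187276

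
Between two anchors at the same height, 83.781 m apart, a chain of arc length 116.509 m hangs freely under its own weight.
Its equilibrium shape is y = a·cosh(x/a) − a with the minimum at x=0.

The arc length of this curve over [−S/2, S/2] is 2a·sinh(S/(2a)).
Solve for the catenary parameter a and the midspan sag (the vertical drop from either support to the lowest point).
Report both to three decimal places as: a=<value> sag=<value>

seed: a₀ = √(S³/(24(L−S))) = √(83.781³/(24·32.728)) = 27.362322
iter 1: u=1.530956  f(a)=+4.057e+00  f'(a)=-3.002e+00  a ← 27.362322 − (+4.057e+00/-3.002e+00) = 28.713659
iter 2: u=1.458905  f(a)=+3.199e-01  f'(a)=-2.546e+00  a ← 28.713659 − (+3.199e-01/-2.546e+00) = 28.839322
iter 3: u=1.452548  f(a)=+2.365e-03  f'(a)=-2.508e+00  a ← 28.839322 − (+2.365e-03/-2.508e+00) = 28.840265
iter 4: u=1.452501  f(a)=+1.314e-07  f'(a)=-2.508e+00  a ← 28.840265 − (+1.314e-07/-2.508e+00) = 28.840265
iter 5: u=1.452501  f(a)=-1.421e-14  f'(a)=-2.508e+00  a ← 28.840265 − (-1.421e-14/-2.508e+00) = 28.840265
converged: |Δa| < 1e-12 after 5 iterations
sag = a·(cosh(S/(2a)) − 1) = 28.840265·(cosh(1.452501) − 1) = 36.162409
T_max/T_min = cosh(S/(2a)) = 2.253886

a=28.840 sag=36.162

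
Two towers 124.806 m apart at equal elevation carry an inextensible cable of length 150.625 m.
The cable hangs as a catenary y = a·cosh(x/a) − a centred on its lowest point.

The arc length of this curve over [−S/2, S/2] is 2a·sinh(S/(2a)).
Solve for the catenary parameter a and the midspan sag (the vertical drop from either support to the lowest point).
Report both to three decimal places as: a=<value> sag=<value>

seed: a₀ = √(S³/(24(L−S))) = √(124.806³/(24·25.819)) = 56.011586
iter 1: u=1.114109  f(a)=+1.651e+00  f'(a)=-1.042e+00  a ← 56.011586 − (+1.651e+00/-1.042e+00) = 57.596315
iter 2: u=1.083455  f(a)=+7.264e-02  f'(a)=-9.517e-01  a ← 57.596315 − (+7.264e-02/-9.517e-01) = 57.672644
iter 3: u=1.082021  f(a)=+1.550e-04  f'(a)=-9.476e-01  a ← 57.672644 − (+1.550e-04/-9.476e-01) = 57.672807
iter 4: u=1.082018  f(a)=+7.096e-10  f'(a)=-9.476e-01  a ← 57.672807 − (+7.096e-10/-9.476e-01) = 57.672807
iter 5: u=1.082018  f(a)=+0.000e+00  f'(a)=-9.476e-01  a ← 57.672807 − (+0.000e+00/-9.476e-01) = 57.672807
converged: |Δa| < 1e-12 after 5 iterations
sag = a·(cosh(S/(2a)) − 1) = 57.672807·(cosh(1.082018) − 1) = 37.185642
T_max/T_min = cosh(S/(2a)) = 1.644769

a=57.673 sag=37.186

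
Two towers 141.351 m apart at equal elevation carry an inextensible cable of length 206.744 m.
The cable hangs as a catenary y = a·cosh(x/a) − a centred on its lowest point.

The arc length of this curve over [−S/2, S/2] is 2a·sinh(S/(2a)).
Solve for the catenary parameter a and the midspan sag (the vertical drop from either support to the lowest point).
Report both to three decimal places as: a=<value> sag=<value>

seed: a₀ = √(S³/(24(L−S))) = √(141.351³/(24·65.393)) = 42.420626
iter 1: u=1.666065  f(a)=+9.699e+00  f'(a)=-4.028e+00  a ← 42.420626 − (+9.699e+00/-4.028e+00) = 44.828481
iter 2: u=1.576576  f(a)=+8.871e-01  f'(a)=-3.322e+00  a ← 44.828481 − (+8.871e-01/-3.322e+00) = 45.095505
iter 3: u=1.567240  f(a)=+9.071e-03  f'(a)=-3.255e+00  a ← 45.095505 − (+9.071e-03/-3.255e+00) = 45.098292
iter 4: u=1.567144  f(a)=+9.698e-07  f'(a)=-3.254e+00  a ← 45.098292 − (+9.698e-07/-3.254e+00) = 45.098292
iter 5: u=1.567144  f(a)=+2.842e-14  f'(a)=-3.254e+00  a ← 45.098292 − (+2.842e-14/-3.254e+00) = 45.098292
converged: |Δa| < 1e-12 after 5 iterations
sag = a·(cosh(S/(2a)) − 1) = 45.098292·(cosh(1.567144) − 1) = 67.683029
T_max/T_min = cosh(S/(2a)) = 2.500789

a=45.098 sag=67.683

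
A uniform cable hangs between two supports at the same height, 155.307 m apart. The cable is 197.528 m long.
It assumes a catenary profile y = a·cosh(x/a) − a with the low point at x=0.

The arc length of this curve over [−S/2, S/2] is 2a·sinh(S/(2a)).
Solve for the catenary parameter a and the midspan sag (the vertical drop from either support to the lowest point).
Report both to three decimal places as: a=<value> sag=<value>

a=63.141 sag=54.082

seed: a₀ = √(S³/(24(L−S))) = √(155.307³/(24·42.221)) = 60.801832
iter 1: u=1.277157  f(a)=+3.580e+00  f'(a)=-1.629e+00  a ← 60.801832 − (+3.580e+00/-1.629e+00) = 62.999702
iter 2: u=1.232601  f(a)=+2.033e-01  f'(a)=-1.449e+00  a ← 62.999702 − (+2.033e-01/-1.449e+00) = 63.140022
iter 3: u=1.229862  f(a)=+7.427e-04  f'(a)=-1.438e+00  a ← 63.140022 − (+7.427e-04/-1.438e+00) = 63.140538
iter 4: u=1.229852  f(a)=+9.993e-09  f'(a)=-1.438e+00  a ← 63.140538 − (+9.993e-09/-1.438e+00) = 63.140538
iter 5: u=1.229852  f(a)=+0.000e+00  f'(a)=-1.438e+00  a ← 63.140538 − (+0.000e+00/-1.438e+00) = 63.140538
converged: |Δa| < 1e-12 after 5 iterations
sag = a·(cosh(S/(2a)) − 1) = 63.140538·(cosh(1.229852) − 1) = 54.081709
T_max/T_min = cosh(S/(2a)) = 1.856529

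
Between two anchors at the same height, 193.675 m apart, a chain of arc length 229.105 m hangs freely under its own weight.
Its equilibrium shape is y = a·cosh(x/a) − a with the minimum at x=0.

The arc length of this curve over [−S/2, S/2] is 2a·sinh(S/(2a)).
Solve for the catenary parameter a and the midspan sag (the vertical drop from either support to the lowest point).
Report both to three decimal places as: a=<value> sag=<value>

seed: a₀ = √(S³/(24(L−S))) = √(193.675³/(24·35.430)) = 92.431319
iter 1: u=1.047670  f(a)=+1.996e+00  f'(a)=-8.541e-01  a ← 92.431319 − (+1.996e+00/-8.541e-01) = 94.768205
iter 2: u=1.021835  f(a)=+7.820e-02  f'(a)=-7.884e-01  a ← 94.768205 − (+7.820e-02/-7.884e-01) = 94.867398
iter 3: u=1.020767  f(a)=+1.309e-04  f'(a)=-7.858e-01  a ← 94.867398 − (+1.309e-04/-7.858e-01) = 94.867565
iter 4: u=1.020765  f(a)=+3.680e-10  f'(a)=-7.858e-01  a ← 94.867565 − (+3.680e-10/-7.858e-01) = 94.867565
iter 5: u=1.020765  f(a)=+5.684e-14  f'(a)=-7.858e-01  a ← 94.867565 − (+5.684e-14/-7.858e-01) = 94.867565
converged: |Δa| < 1e-12 after 5 iterations
sag = a·(cosh(S/(2a)) − 1) = 94.867565·(cosh(1.020765) − 1) = 53.867536
T_max/T_min = cosh(S/(2a)) = 1.567818

a=94.868 sag=53.868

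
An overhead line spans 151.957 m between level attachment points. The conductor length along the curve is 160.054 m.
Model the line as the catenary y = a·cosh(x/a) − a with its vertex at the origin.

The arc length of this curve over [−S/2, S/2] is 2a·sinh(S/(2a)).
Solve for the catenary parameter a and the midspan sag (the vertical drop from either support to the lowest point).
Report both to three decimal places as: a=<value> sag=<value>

a=135.434 sag=21.877

seed: a₀ = √(S³/(24(L−S))) = √(151.957³/(24·8.097)) = 134.373422
iter 1: u=0.565428  f(a)=+1.304e-01  f'(a)=-1.244e-01  a ← 134.373422 − (+1.304e-01/-1.244e-01) = 135.421742
iter 2: u=0.561051  f(a)=+1.542e-03  f'(a)=-1.215e-01  a ← 135.421742 − (+1.542e-03/-1.215e-01) = 135.434435
iter 3: u=0.560998  f(a)=+2.213e-07  f'(a)=-1.215e-01  a ← 135.434435 − (+2.213e-07/-1.215e-01) = 135.434437
iter 4: u=0.560998  f(a)=+0.000e+00  f'(a)=-1.215e-01  a ← 135.434437 − (+0.000e+00/-1.215e-01) = 135.434437
converged: |Δa| < 1e-12 after 4 iterations
sag = a·(cosh(S/(2a)) − 1) = 135.434437·(cosh(0.560998) − 1) = 21.876743
T_max/T_min = cosh(S/(2a)) = 1.161530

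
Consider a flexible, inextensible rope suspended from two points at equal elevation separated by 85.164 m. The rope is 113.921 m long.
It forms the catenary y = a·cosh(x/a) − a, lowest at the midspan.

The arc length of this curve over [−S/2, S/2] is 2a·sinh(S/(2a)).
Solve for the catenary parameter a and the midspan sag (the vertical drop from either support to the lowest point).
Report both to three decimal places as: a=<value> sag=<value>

seed: a₀ = √(S³/(24(L−S))) = √(85.164³/(24·28.757)) = 29.916216
iter 1: u=1.423375  f(a)=+3.058e+00  f'(a)=-2.341e+00  a ← 29.916216 − (+3.058e+00/-2.341e+00) = 31.222189
iter 2: u=1.363838  f(a)=+2.116e-01  f'(a)=-2.027e+00  a ← 31.222189 − (+2.116e-01/-2.027e+00) = 31.326567
iter 3: u=1.359294  f(a)=+1.180e-03  f'(a)=-2.005e+00  a ← 31.326567 − (+1.180e-03/-2.005e+00) = 31.327156
iter 4: u=1.359268  f(a)=+3.717e-08  f'(a)=-2.005e+00  a ← 31.327156 − (+3.717e-08/-2.005e+00) = 31.327156
iter 5: u=1.359268  f(a)=+0.000e+00  f'(a)=-2.005e+00  a ← 31.327156 − (+0.000e+00/-2.005e+00) = 31.327156
converged: |Δa| < 1e-12 after 5 iterations
sag = a·(cosh(S/(2a)) − 1) = 31.327156·(cosh(1.359268) − 1) = 33.679684
T_max/T_min = cosh(S/(2a)) = 2.075095

a=31.327 sag=33.680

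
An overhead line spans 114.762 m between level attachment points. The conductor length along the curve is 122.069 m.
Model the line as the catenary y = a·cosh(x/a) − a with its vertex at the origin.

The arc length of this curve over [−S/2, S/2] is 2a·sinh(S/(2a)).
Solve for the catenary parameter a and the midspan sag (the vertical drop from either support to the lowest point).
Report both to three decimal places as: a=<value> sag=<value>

a=93.711 sag=18.124

seed: a₀ = √(S³/(24(L−S))) = √(114.762³/(24·7.307)) = 92.837190
iter 1: u=0.618082  f(a)=+1.408e-01  f'(a)=-1.635e-01  a ← 92.837190 − (+1.408e-01/-1.635e-01) = 93.698592
iter 2: u=0.612400  f(a)=+1.984e-03  f'(a)=-1.589e-01  a ← 93.698592 − (+1.984e-03/-1.589e-01) = 93.711078
iter 3: u=0.612318  f(a)=+4.064e-07  f'(a)=-1.589e-01  a ← 93.711078 − (+4.064e-07/-1.589e-01) = 93.711081
iter 4: u=0.612318  f(a)=-1.421e-14  f'(a)=-1.589e-01  a ← 93.711081 − (-1.421e-14/-1.589e-01) = 93.711081
converged: |Δa| < 1e-12 after 4 iterations
sag = a·(cosh(S/(2a)) − 1) = 93.711081·(cosh(0.612318) − 1) = 18.123515
T_max/T_min = cosh(S/(2a)) = 1.193398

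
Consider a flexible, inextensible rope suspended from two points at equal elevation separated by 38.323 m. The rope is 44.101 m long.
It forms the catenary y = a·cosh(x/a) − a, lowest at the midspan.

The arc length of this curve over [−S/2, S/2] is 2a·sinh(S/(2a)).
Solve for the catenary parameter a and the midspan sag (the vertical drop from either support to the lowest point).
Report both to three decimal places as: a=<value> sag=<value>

a=20.587 sag=9.580

seed: a₀ = √(S³/(24(L−S))) = √(38.323³/(24·5.778)) = 20.146280
iter 1: u=0.951119  f(a)=+2.670e-01  f'(a)=-6.272e-01  a ← 20.146280 − (+2.670e-01/-6.272e-01) = 20.572057
iter 2: u=0.931433  f(a)=+8.701e-03  f'(a)=-5.869e-01  a ← 20.572057 − (+8.701e-03/-5.869e-01) = 20.586880
iter 3: u=0.930763  f(a)=+9.925e-06  f'(a)=-5.856e-01  a ← 20.586880 − (+9.925e-06/-5.856e-01) = 20.586897
iter 4: u=0.930762  f(a)=+1.295e-11  f'(a)=-5.856e-01  a ← 20.586897 − (+1.295e-11/-5.856e-01) = 20.586897
iter 5: u=0.930762  f(a)=-7.105e-15  f'(a)=-5.856e-01  a ← 20.586897 − (-7.105e-15/-5.856e-01) = 20.586897
converged: |Δa| < 1e-12 after 5 iterations
sag = a·(cosh(S/(2a)) − 1) = 20.586897·(cosh(0.930762) − 1) = 9.580053
T_max/T_min = cosh(S/(2a)) = 1.465347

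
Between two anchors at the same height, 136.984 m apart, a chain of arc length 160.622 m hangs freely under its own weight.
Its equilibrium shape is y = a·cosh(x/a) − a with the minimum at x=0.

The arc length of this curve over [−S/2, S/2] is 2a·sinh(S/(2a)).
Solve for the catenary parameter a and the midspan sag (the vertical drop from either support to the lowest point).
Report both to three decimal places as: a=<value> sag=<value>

a=68.989 sag=36.885

seed: a₀ = √(S³/(24(L−S))) = √(136.984³/(24·23.638)) = 67.312199
iter 1: u=1.017527  f(a)=+1.254e+00  f'(a)=-7.778e-01  a ← 67.312199 − (+1.254e+00/-7.778e-01) = 68.924826
iter 2: u=0.993720  f(a)=+4.649e-02  f'(a)=-7.211e-01  a ← 68.924826 − (+4.649e-02/-7.211e-01) = 68.989297
iter 3: u=0.992792  f(a)=+6.931e-05  f'(a)=-7.190e-01  a ← 68.989297 − (+6.931e-05/-7.190e-01) = 68.989393
iter 4: u=0.992790  f(a)=+1.546e-10  f'(a)=-7.190e-01  a ← 68.989393 − (+1.546e-10/-7.190e-01) = 68.989393
iter 5: u=0.992790  f(a)=+2.842e-14  f'(a)=-7.190e-01  a ← 68.989393 − (+2.842e-14/-7.190e-01) = 68.989393
converged: |Δa| < 1e-12 after 5 iterations
sag = a·(cosh(S/(2a)) − 1) = 68.989393·(cosh(0.992790) − 1) = 36.885028
T_max/T_min = cosh(S/(2a)) = 1.534648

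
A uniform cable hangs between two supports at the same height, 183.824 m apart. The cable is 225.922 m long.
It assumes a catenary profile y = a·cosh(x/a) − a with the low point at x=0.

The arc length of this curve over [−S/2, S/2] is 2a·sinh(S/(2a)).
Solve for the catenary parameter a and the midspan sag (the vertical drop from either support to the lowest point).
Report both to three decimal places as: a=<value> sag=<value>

seed: a₀ = √(S³/(24(L−S))) = √(183.824³/(24·42.098)) = 78.409190
iter 1: u=1.172210  f(a)=+2.989e+00  f'(a)=-1.229e+00  a ← 78.409190 − (+2.989e+00/-1.229e+00) = 80.841477
iter 2: u=1.136941  f(a)=+1.447e-01  f'(a)=-1.112e+00  a ← 80.841477 − (+1.447e-01/-1.112e+00) = 80.971561
iter 3: u=1.135115  f(a)=+3.774e-04  f'(a)=-1.107e+00  a ← 80.971561 − (+3.774e-04/-1.107e+00) = 80.971902
iter 4: u=1.135110  f(a)=+2.582e-09  f'(a)=-1.107e+00  a ← 80.971902 − (+2.582e-09/-1.107e+00) = 80.971902
iter 5: u=1.135110  f(a)=+0.000e+00  f'(a)=-1.107e+00  a ← 80.971902 − (+0.000e+00/-1.107e+00) = 80.971902
converged: |Δa| < 1e-12 after 5 iterations
sag = a·(cosh(S/(2a)) − 1) = 80.971902·(cosh(1.135110) − 1) = 58.012401
T_max/T_min = cosh(S/(2a)) = 1.716451

a=80.972 sag=58.012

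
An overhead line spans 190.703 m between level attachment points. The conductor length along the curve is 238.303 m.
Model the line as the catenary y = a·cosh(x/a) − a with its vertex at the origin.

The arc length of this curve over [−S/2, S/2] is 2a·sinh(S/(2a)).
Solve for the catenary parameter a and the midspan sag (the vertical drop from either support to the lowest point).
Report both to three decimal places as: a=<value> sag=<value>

a=80.680 sag=63.217

seed: a₀ = √(S³/(24(L−S))) = √(190.703³/(24·47.600)) = 77.916097
iter 1: u=1.223772  f(a)=+3.694e+00  f'(a)=-1.415e+00  a ← 77.916097 − (+3.694e+00/-1.415e+00) = 80.527005
iter 2: u=1.184093  f(a)=+1.938e-01  f'(a)=-1.270e+00  a ← 80.527005 − (+1.938e-01/-1.270e+00) = 80.679613
iter 3: u=1.181854  f(a)=+5.988e-04  f'(a)=-1.262e+00  a ← 80.679613 − (+5.988e-04/-1.262e+00) = 80.680088
iter 4: u=1.181847  f(a)=+5.755e-09  f'(a)=-1.262e+00  a ← 80.680088 − (+5.755e-09/-1.262e+00) = 80.680088
iter 5: u=1.181847  f(a)=-5.684e-14  f'(a)=-1.262e+00  a ← 80.680088 − (-5.684e-14/-1.262e+00) = 80.680088
converged: |Δa| < 1e-12 after 5 iterations
sag = a·(cosh(S/(2a)) − 1) = 80.680088·(cosh(1.181847) − 1) = 63.216947
T_max/T_min = cosh(S/(2a)) = 1.783551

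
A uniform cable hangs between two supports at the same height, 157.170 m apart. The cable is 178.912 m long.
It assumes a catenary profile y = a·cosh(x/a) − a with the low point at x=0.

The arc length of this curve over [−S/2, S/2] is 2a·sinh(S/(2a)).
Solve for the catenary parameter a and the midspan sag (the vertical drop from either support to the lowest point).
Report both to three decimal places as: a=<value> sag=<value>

a=87.993 sag=37.487

seed: a₀ = √(S³/(24(L−S))) = √(157.170³/(24·21.742)) = 86.257946
iter 1: u=0.911047  f(a)=+9.203e-01  f'(a)=-5.472e-01  a ← 86.257946 − (+9.203e-01/-5.472e-01) = 87.939796
iter 2: u=0.893623  f(a)=+2.761e-02  f'(a)=-5.148e-01  a ← 87.939796 − (+2.761e-02/-5.148e-01) = 87.993419
iter 3: u=0.893078  f(a)=+2.654e-05  f'(a)=-5.138e-01  a ← 87.993419 − (+2.654e-05/-5.138e-01) = 87.993470
iter 4: u=0.893078  f(a)=+2.458e-11  f'(a)=-5.138e-01  a ← 87.993470 − (+2.458e-11/-5.138e-01) = 87.993470
converged: |Δa| < 1e-12 after 4 iterations
sag = a·(cosh(S/(2a)) − 1) = 87.993470·(cosh(0.893078) − 1) = 37.486515
T_max/T_min = cosh(S/(2a)) = 1.426015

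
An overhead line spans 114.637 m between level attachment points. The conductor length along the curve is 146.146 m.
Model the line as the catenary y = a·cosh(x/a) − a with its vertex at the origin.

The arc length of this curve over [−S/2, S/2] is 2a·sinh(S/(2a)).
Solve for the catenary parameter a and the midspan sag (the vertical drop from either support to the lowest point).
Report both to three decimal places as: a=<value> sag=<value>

seed: a₀ = √(S³/(24(L−S))) = √(114.637³/(24·31.509)) = 44.633844
iter 1: u=1.284194  f(a)=+2.703e+00  f'(a)=-1.659e+00  a ← 44.633844 − (+2.703e+00/-1.659e+00) = 46.262993
iter 2: u=1.238971  f(a)=+1.550e-01  f'(a)=-1.474e+00  a ← 46.262993 − (+1.550e-01/-1.474e+00) = 46.368192
iter 3: u=1.236160  f(a)=+5.787e-04  f'(a)=-1.463e+00  a ← 46.368192 − (+5.787e-04/-1.463e+00) = 46.368588
iter 4: u=1.236149  f(a)=+8.130e-09  f'(a)=-1.463e+00  a ← 46.368588 − (+8.130e-09/-1.463e+00) = 46.368588
iter 5: u=1.236149  f(a)=+0.000e+00  f'(a)=-1.463e+00  a ← 46.368588 − (+0.000e+00/-1.463e+00) = 46.368588
converged: |Δa| < 1e-12 after 5 iterations
sag = a·(cosh(S/(2a)) − 1) = 46.368588·(cosh(1.236149) − 1) = 40.174518
T_max/T_min = cosh(S/(2a)) = 1.866417

a=46.369 sag=40.175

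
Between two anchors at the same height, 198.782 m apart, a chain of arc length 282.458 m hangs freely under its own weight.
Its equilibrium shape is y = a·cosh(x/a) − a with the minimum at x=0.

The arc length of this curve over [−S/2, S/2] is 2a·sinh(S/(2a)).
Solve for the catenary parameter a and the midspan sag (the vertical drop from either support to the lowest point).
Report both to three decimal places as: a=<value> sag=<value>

seed: a₀ = √(S³/(24(L−S))) = √(198.782³/(24·83.676)) = 62.540235
iter 1: u=1.589233  f(a)=+1.123e+01  f'(a)=-3.416e+00  a ← 62.540235 − (+1.123e+01/-3.416e+00) = 65.826609
iter 2: u=1.509891  f(a)=+9.455e-01  f'(a)=-2.862e+00  a ← 65.826609 − (+9.455e-01/-2.862e+00) = 66.156925
iter 3: u=1.502352  f(a)=+8.071e-03  f'(a)=-2.814e+00  a ← 66.156925 − (+8.071e-03/-2.814e+00) = 66.159793
iter 4: u=1.502287  f(a)=+5.993e-07  f'(a)=-2.813e+00  a ← 66.159793 − (+5.993e-07/-2.813e+00) = 66.159794
iter 5: u=1.502287  f(a)=-5.684e-14  f'(a)=-2.813e+00  a ← 66.159794 − (-5.684e-14/-2.813e+00) = 66.159794
converged: |Δa| < 1e-12 after 5 iterations
sag = a·(cosh(S/(2a)) − 1) = 66.159794·(cosh(1.502287) − 1) = 89.797729
T_max/T_min = cosh(S/(2a)) = 2.357285

a=66.160 sag=89.798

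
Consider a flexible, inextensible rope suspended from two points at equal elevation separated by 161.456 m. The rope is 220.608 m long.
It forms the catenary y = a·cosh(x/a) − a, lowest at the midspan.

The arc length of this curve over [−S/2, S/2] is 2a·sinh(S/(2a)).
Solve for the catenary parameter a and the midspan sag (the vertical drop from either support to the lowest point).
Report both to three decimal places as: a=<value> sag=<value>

seed: a₀ = √(S³/(24(L−S))) = √(161.456³/(24·59.152)) = 54.449130
iter 1: u=1.482632  f(a)=+6.852e+00  f'(a)=-2.689e+00  a ← 54.449130 − (+6.852e+00/-2.689e+00) = 56.996989
iter 2: u=1.416356  f(a)=+5.103e-01  f'(a)=-2.302e+00  a ← 56.996989 − (+5.103e-01/-2.302e+00) = 57.218631
iter 3: u=1.410869  f(a)=+3.334e-03  f'(a)=-2.272e+00  a ← 57.218631 − (+3.334e-03/-2.272e+00) = 57.220098
iter 4: u=1.410833  f(a)=+1.443e-07  f'(a)=-2.272e+00  a ← 57.220098 − (+1.443e-07/-2.272e+00) = 57.220098
iter 5: u=1.410833  f(a)=+2.842e-14  f'(a)=-2.272e+00  a ← 57.220098 − (+2.842e-14/-2.272e+00) = 57.220098
converged: |Δa| < 1e-12 after 5 iterations
sag = a·(cosh(S/(2a)) − 1) = 57.220098·(cosh(1.410833) − 1) = 67.042173
T_max/T_min = cosh(S/(2a)) = 2.171654

a=57.220 sag=67.042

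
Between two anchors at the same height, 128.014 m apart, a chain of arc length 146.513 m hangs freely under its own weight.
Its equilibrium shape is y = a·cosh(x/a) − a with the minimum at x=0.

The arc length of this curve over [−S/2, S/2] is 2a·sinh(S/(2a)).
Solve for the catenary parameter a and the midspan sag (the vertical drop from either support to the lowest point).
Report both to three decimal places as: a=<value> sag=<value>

seed: a₀ = √(S³/(24(L−S))) = √(128.014³/(24·18.499)) = 68.739514
iter 1: u=0.931153  f(a)=+8.187e-01  f'(a)=-5.864e-01  a ← 68.739514 − (+8.187e-01/-5.864e-01) = 70.135782
iter 2: u=0.912615  f(a)=+2.561e-02  f'(a)=-5.502e-01  a ← 70.135782 − (+2.561e-02/-5.502e-01) = 70.182330
iter 3: u=0.912010  f(a)=+2.685e-05  f'(a)=-5.490e-01  a ← 70.182330 − (+2.685e-05/-5.490e-01) = 70.182379
iter 4: u=0.912010  f(a)=+2.959e-11  f'(a)=-5.490e-01  a ← 70.182379 − (+2.959e-11/-5.490e-01) = 70.182379
converged: |Δa| < 1e-12 after 4 iterations
sag = a·(cosh(S/(2a)) − 1) = 70.182379·(cosh(0.912010) − 1) = 31.267516
T_max/T_min = cosh(S/(2a)) = 1.445518

a=70.182 sag=31.268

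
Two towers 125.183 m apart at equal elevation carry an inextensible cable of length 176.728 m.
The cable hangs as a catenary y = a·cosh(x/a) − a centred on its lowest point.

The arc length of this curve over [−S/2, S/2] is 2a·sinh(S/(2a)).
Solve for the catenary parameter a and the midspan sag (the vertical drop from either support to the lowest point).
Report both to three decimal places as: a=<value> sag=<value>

seed: a₀ = √(S³/(24(L−S))) = √(125.183³/(24·51.545)) = 39.821640
iter 1: u=1.571796  f(a)=+6.755e+00  f'(a)=-3.287e+00  a ← 39.821640 − (+6.755e+00/-3.287e+00) = 41.876387
iter 2: u=1.494673  f(a)=+5.580e-01  f'(a)=-2.765e+00  a ← 41.876387 − (+5.580e-01/-2.765e+00) = 42.078222
iter 3: u=1.487503  f(a)=+4.566e-03  f'(a)=-2.720e+00  a ← 42.078222 − (+4.566e-03/-2.720e+00) = 42.079901
iter 4: u=1.487444  f(a)=+3.113e-07  f'(a)=-2.719e+00  a ← 42.079901 − (+3.113e-07/-2.719e+00) = 42.079901
iter 5: u=1.487444  f(a)=-2.842e-14  f'(a)=-2.719e+00  a ← 42.079901 − (-2.842e-14/-2.719e+00) = 42.079901
converged: |Δa| < 1e-12 after 5 iterations
sag = a·(cosh(S/(2a)) − 1) = 42.079901·(cosh(1.487444) − 1) = 55.792029
T_max/T_min = cosh(S/(2a)) = 2.325859

a=42.080 sag=55.792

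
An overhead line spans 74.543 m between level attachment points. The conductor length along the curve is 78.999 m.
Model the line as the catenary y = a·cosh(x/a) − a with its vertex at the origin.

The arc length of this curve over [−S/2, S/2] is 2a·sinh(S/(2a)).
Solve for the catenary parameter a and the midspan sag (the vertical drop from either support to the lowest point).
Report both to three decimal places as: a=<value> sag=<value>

seed: a₀ = √(S³/(24(L−S))) = √(74.543³/(24·4.456)) = 62.234627
iter 1: u=0.598887  f(a)=+8.060e-02  f'(a)=-1.484e-01  a ← 62.234627 − (+8.060e-02/-1.484e-01) = 62.777721
iter 2: u=0.593706  f(a)=+1.067e-03  f'(a)=-1.445e-01  a ← 62.777721 − (+1.067e-03/-1.445e-01) = 62.785107
iter 3: u=0.593636  f(a)=+1.927e-07  f'(a)=-1.444e-01  a ← 62.785107 − (+1.927e-07/-1.444e-01) = 62.785108
iter 4: u=0.593636  f(a)=+1.421e-14  f'(a)=-1.444e-01  a ← 62.785108 − (+1.421e-14/-1.444e-01) = 62.785108
converged: |Δa| < 1e-12 after 4 iterations
sag = a·(cosh(S/(2a)) − 1) = 62.785108·(cosh(0.593636) − 1) = 11.391575
T_max/T_min = cosh(S/(2a)) = 1.181438

a=62.785 sag=11.392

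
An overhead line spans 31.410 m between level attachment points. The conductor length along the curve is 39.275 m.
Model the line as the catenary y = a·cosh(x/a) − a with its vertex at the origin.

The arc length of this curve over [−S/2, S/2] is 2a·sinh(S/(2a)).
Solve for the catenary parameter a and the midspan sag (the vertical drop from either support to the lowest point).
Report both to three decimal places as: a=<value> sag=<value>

a=13.269 sag=10.431

seed: a₀ = √(S³/(24(L−S))) = √(31.410³/(24·7.865)) = 12.812885
iter 1: u=1.225719  f(a)=+6.124e-01  f'(a)=-1.422e+00  a ← 12.812885 − (+6.124e-01/-1.422e+00) = 13.243454
iter 2: u=1.185869  f(a)=+3.222e-02  f'(a)=-1.276e+00  a ← 13.243454 − (+3.222e-02/-1.276e+00) = 13.268704
iter 3: u=1.183612  f(a)=+1.002e-04  f'(a)=-1.268e+00  a ← 13.268704 − (+1.002e-04/-1.268e+00) = 13.268783
iter 4: u=1.183605  f(a)=+9.751e-10  f'(a)=-1.268e+00  a ← 13.268783 − (+9.751e-10/-1.268e+00) = 13.268783
iter 5: u=1.183605  f(a)=-7.105e-15  f'(a)=-1.268e+00  a ← 13.268783 − (-7.105e-15/-1.268e+00) = 13.268783
converged: |Δa| < 1e-12 after 5 iterations
sag = a·(cosh(S/(2a)) − 1) = 13.268783·(cosh(1.183605) − 1) = 10.431259
T_max/T_min = cosh(S/(2a)) = 1.786150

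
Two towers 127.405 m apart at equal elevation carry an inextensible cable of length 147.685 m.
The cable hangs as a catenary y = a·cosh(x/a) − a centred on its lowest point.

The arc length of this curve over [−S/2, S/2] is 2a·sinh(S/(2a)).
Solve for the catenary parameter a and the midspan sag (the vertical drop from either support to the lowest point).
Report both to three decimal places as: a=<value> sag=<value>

a=66.686 sag=32.811

seed: a₀ = √(S³/(24(L−S))) = √(127.405³/(24·20.280)) = 65.183866
iter 1: u=0.977274  f(a)=+9.908e-01  f'(a)=-6.837e-01  a ← 65.183866 − (+9.908e-01/-6.837e-01) = 66.632903
iter 2: u=0.956022  f(a)=+3.400e-02  f'(a)=-6.375e-01  a ← 66.632903 − (+3.400e-02/-6.375e-01) = 66.686234
iter 3: u=0.955257  f(a)=+4.319e-05  f'(a)=-6.359e-01  a ← 66.686234 − (+4.319e-05/-6.359e-01) = 66.686302
iter 4: u=0.955256  f(a)=+6.992e-11  f'(a)=-6.359e-01  a ← 66.686302 − (+6.992e-11/-6.359e-01) = 66.686302
iter 5: u=0.955256  f(a)=+0.000e+00  f'(a)=-6.359e-01  a ← 66.686302 − (+0.000e+00/-6.359e-01) = 66.686302
converged: |Δa| < 1e-12 after 5 iterations
sag = a·(cosh(S/(2a)) − 1) = 66.686302·(cosh(0.955256) − 1) = 32.811325
T_max/T_min = cosh(S/(2a)) = 1.492025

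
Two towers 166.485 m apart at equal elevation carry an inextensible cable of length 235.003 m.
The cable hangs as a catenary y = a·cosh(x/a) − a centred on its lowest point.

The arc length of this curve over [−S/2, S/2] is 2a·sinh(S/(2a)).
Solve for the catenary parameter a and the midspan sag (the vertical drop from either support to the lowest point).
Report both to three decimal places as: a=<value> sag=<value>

a=55.976 sag=74.178

seed: a₀ = √(S³/(24(L−S))) = √(166.485³/(24·68.518)) = 52.973017
iter 1: u=1.571413  f(a)=+8.975e+00  f'(a)=-3.285e+00  a ← 52.973017 − (+8.975e+00/-3.285e+00) = 55.705256
iter 2: u=1.494338  f(a)=+7.411e-01  f'(a)=-2.763e+00  a ← 55.705256 − (+7.411e-01/-2.763e+00) = 55.973504
iter 3: u=1.487177  f(a)=+6.058e-03  f'(a)=-2.718e+00  a ← 55.973504 − (+6.058e-03/-2.718e+00) = 55.975733
iter 4: u=1.487118  f(a)=+4.122e-07  f'(a)=-2.717e+00  a ← 55.975733 − (+4.122e-07/-2.717e+00) = 55.975733
iter 5: u=1.487118  f(a)=+0.000e+00  f'(a)=-2.717e+00  a ← 55.975733 − (+0.000e+00/-2.717e+00) = 55.975733
converged: |Δa| < 1e-12 after 5 iterations
sag = a·(cosh(S/(2a)) − 1) = 55.975733·(cosh(1.487118) − 1) = 74.177581
T_max/T_min = cosh(S/(2a)) = 2.325174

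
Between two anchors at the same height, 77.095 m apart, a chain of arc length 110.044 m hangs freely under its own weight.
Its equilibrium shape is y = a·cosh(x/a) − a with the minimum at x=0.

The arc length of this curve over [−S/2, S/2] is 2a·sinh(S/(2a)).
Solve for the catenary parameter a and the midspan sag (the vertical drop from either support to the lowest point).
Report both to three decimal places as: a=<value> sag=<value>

a=25.485 sag=35.153

seed: a₀ = √(S³/(24(L−S))) = √(77.095³/(24·32.949)) = 24.072022
iter 1: u=1.601340  f(a)=+4.492e+00  f'(a)=-3.507e+00  a ← 24.072022 − (+4.492e+00/-3.507e+00) = 25.352871
iter 2: u=1.520439  f(a)=+3.834e-01  f'(a)=-2.932e+00  a ← 25.352871 − (+3.834e-01/-2.932e+00) = 25.483660
iter 3: u=1.512636  f(a)=+3.370e-03  f'(a)=-2.880e+00  a ← 25.483660 − (+3.370e-03/-2.880e+00) = 25.484830
iter 4: u=1.512566  f(a)=+2.653e-07  f'(a)=-2.880e+00  a ← 25.484830 − (+2.653e-07/-2.880e+00) = 25.484830
iter 5: u=1.512566  f(a)=+1.421e-14  f'(a)=-2.880e+00  a ← 25.484830 − (+1.421e-14/-2.880e+00) = 25.484830
converged: |Δa| < 1e-12 after 5 iterations
sag = a·(cosh(S/(2a)) − 1) = 25.484830·(cosh(1.512566) − 1) = 35.152593
T_max/T_min = cosh(S/(2a)) = 2.379354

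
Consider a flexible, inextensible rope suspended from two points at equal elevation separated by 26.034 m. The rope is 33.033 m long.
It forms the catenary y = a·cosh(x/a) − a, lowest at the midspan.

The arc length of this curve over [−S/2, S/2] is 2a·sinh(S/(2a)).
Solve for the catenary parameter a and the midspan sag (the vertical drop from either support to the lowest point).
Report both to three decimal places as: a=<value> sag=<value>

a=10.639 sag=9.007

seed: a₀ = √(S³/(24(L−S))) = √(26.034³/(24·6.999)) = 10.249147
iter 1: u=1.270057  f(a)=+5.867e-01  f'(a)=-1.599e+00  a ← 10.249147 − (+5.867e-01/-1.599e+00) = 10.616002
iter 2: u=1.226168  f(a)=+3.297e-02  f'(a)=-1.424e+00  a ← 10.616002 − (+3.297e-02/-1.424e+00) = 10.639155
iter 3: u=1.223499  f(a)=+1.178e-04  f'(a)=-1.414e+00  a ← 10.639155 − (+1.178e-04/-1.414e+00) = 10.639238
iter 4: u=1.223490  f(a)=+1.518e-09  f'(a)=-1.414e+00  a ← 10.639238 − (+1.518e-09/-1.414e+00) = 10.639238
iter 5: u=1.223490  f(a)=+7.105e-15  f'(a)=-1.414e+00  a ← 10.639238 − (+7.105e-15/-1.414e+00) = 10.639238
converged: |Δa| < 1e-12 after 5 iterations
sag = a·(cosh(S/(2a)) − 1) = 10.639238·(cosh(1.223490) − 1) = 9.007343
T_max/T_min = cosh(S/(2a)) = 1.846615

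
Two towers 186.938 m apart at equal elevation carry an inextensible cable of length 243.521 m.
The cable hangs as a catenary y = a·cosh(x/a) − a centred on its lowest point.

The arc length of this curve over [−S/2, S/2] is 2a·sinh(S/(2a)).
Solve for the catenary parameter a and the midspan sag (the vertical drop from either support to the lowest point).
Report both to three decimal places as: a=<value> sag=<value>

a=72.310 sag=69.303

seed: a₀ = √(S³/(24(L−S))) = √(186.938³/(24·56.583)) = 69.358195
iter 1: u=1.347627  f(a)=+5.366e+00  f'(a)=-1.948e+00  a ← 69.358195 − (+5.366e+00/-1.948e+00) = 72.113019
iter 2: u=1.296146  f(a)=+3.363e-01  f'(a)=-1.711e+00  a ← 72.113019 − (+3.363e-01/-1.711e+00) = 72.309584
iter 3: u=1.292623  f(a)=+1.516e-03  f'(a)=-1.695e+00  a ← 72.309584 − (+1.516e-03/-1.695e+00) = 72.310478
iter 4: u=1.292607  f(a)=+3.110e-08  f'(a)=-1.695e+00  a ← 72.310478 − (+3.110e-08/-1.695e+00) = 72.310478
iter 5: u=1.292607  f(a)=+5.684e-14  f'(a)=-1.695e+00  a ← 72.310478 − (+5.684e-14/-1.695e+00) = 72.310478
converged: |Δa| < 1e-12 after 5 iterations
sag = a·(cosh(S/(2a)) − 1) = 72.310478·(cosh(1.292607) − 1) = 69.303168
T_max/T_min = cosh(S/(2a)) = 1.958411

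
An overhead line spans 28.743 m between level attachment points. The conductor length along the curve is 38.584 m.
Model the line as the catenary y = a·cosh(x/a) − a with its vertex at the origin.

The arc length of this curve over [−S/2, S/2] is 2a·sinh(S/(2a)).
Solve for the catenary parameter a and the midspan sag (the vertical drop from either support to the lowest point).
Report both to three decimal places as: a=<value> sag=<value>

seed: a₀ = √(S³/(24(L−S))) = √(28.743³/(24·9.841)) = 10.027044
iter 1: u=1.433274  f(a)=+1.062e+00  f'(a)=-2.397e+00  a ← 10.027044 − (+1.062e+00/-2.397e+00) = 10.469991
iter 2: u=1.372637  f(a)=+7.440e-02  f'(a)=-2.072e+00  a ← 10.469991 − (+7.440e-02/-2.072e+00) = 10.505906
iter 3: u=1.367945  f(a)=+4.263e-04  f'(a)=-2.048e+00  a ← 10.505906 − (+4.263e-04/-2.048e+00) = 10.506114
iter 4: u=1.367918  f(a)=+1.417e-08  f'(a)=-2.048e+00  a ← 10.506114 − (+1.417e-08/-2.048e+00) = 10.506114
iter 5: u=1.367918  f(a)=+0.000e+00  f'(a)=-2.048e+00  a ← 10.506114 − (+0.000e+00/-2.048e+00) = 10.506114
converged: |Δa| < 1e-12 after 5 iterations
sag = a·(cosh(S/(2a)) − 1) = 10.506114·(cosh(1.367918) − 1) = 11.461127
T_max/T_min = cosh(S/(2a)) = 2.090901

a=10.506 sag=11.461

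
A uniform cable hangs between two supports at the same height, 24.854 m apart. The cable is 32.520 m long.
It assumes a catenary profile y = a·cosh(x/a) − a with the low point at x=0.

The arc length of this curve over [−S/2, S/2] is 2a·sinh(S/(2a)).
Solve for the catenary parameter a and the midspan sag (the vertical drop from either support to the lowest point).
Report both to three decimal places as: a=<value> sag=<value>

a=9.531 sag=9.317

seed: a₀ = √(S³/(24(L−S))) = √(24.854³/(24·7.666)) = 9.134913
iter 1: u=1.360385  f(a)=+7.414e-01  f'(a)=-2.010e+00  a ← 9.134913 − (+7.414e-01/-2.010e+00) = 9.503735
iter 2: u=1.307591  f(a)=+4.727e-02  f'(a)=-1.761e+00  a ← 9.503735 − (+4.727e-02/-1.761e+00) = 9.530570
iter 3: u=1.303909  f(a)=+2.210e-04  f'(a)=-1.745e+00  a ← 9.530570 − (+2.210e-04/-1.745e+00) = 9.530697
iter 4: u=1.303892  f(a)=+4.884e-09  f'(a)=-1.745e+00  a ← 9.530697 − (+4.884e-09/-1.745e+00) = 9.530697
iter 5: u=1.303892  f(a)=+0.000e+00  f'(a)=-1.745e+00  a ← 9.530697 − (+0.000e+00/-1.745e+00) = 9.530697
converged: |Δa| < 1e-12 after 5 iterations
sag = a·(cosh(S/(2a)) − 1) = 9.530697·(cosh(1.303892) − 1) = 9.316631
T_max/T_min = cosh(S/(2a)) = 1.977539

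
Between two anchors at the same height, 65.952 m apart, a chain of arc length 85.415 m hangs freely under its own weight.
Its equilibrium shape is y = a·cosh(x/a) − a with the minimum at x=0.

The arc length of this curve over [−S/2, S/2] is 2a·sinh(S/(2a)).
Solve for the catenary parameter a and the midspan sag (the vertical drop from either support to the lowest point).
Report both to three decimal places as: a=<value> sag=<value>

seed: a₀ = √(S³/(24(L−S))) = √(65.952³/(24·19.463)) = 24.781720
iter 1: u=1.330658  f(a)=+1.798e+00  f'(a)=-1.867e+00  a ← 24.781720 − (+1.798e+00/-1.867e+00) = 25.744502
iter 2: u=1.280895  f(a)=+1.101e-01  f'(a)=-1.645e+00  a ← 25.744502 − (+1.101e-01/-1.645e+00) = 25.811419
iter 3: u=1.277574  f(a)=+4.722e-04  f'(a)=-1.631e+00  a ← 25.811419 − (+4.722e-04/-1.631e+00) = 25.811708
iter 4: u=1.277560  f(a)=+8.772e-09  f'(a)=-1.631e+00  a ← 25.811708 − (+8.772e-09/-1.631e+00) = 25.811708
iter 5: u=1.277560  f(a)=+1.421e-14  f'(a)=-1.631e+00  a ← 25.811708 − (+1.421e-14/-1.631e+00) = 25.811708
converged: |Δa| < 1e-12 after 5 iterations
sag = a·(cosh(S/(2a)) − 1) = 25.811708·(cosh(1.277560) − 1) = 24.089943
T_max/T_min = cosh(S/(2a)) = 1.933295

a=25.812 sag=24.090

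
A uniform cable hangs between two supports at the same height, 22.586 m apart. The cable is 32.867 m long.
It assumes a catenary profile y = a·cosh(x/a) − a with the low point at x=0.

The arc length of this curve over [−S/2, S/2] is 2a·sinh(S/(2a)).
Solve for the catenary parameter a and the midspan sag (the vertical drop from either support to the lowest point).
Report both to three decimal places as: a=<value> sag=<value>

seed: a₀ = √(S³/(24(L−S))) = √(22.586³/(24·10.281)) = 6.833382
iter 1: u=1.652622  f(a)=+1.499e+00  f'(a)=-3.915e+00  a ← 6.833382 − (+1.499e+00/-3.915e+00) = 7.216196
iter 2: u=1.564952  f(a)=+1.352e-01  f'(a)=-3.238e+00  a ← 7.216196 − (+1.352e-01/-3.238e+00) = 7.257938
iter 3: u=1.555952  f(a)=+1.340e-03  f'(a)=-3.174e+00  a ← 7.257938 − (+1.340e-03/-3.174e+00) = 7.258360
iter 4: u=1.555861  f(a)=+1.346e-07  f'(a)=-3.174e+00  a ← 7.258360 − (+1.346e-07/-3.174e+00) = 7.258360
iter 5: u=1.555861  f(a)=+0.000e+00  f'(a)=-3.174e+00  a ← 7.258360 − (+0.000e+00/-3.174e+00) = 7.258360
converged: |Δa| < 1e-12 after 5 iterations
sag = a·(cosh(S/(2a)) − 1) = 7.258360·(cosh(1.555861) − 1) = 10.706709
T_max/T_min = cosh(S/(2a)) = 2.475086

a=7.258 sag=10.707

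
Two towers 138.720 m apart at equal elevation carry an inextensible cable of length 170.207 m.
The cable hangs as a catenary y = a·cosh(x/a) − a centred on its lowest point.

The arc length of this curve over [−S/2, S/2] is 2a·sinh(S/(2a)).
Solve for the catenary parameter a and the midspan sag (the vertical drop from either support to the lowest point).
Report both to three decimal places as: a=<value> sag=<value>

a=61.360 sag=43.557

seed: a₀ = √(S³/(24(L−S))) = √(138.720³/(24·31.487)) = 59.434328
iter 1: u=1.167002  f(a)=+2.215e+00  f'(a)=-1.211e+00  a ← 59.434328 − (+2.215e+00/-1.211e+00) = 61.263275
iter 2: u=1.132163  f(a)=+1.064e-01  f'(a)=-1.097e+00  a ← 61.263275 − (+1.064e-01/-1.097e+00) = 61.360197
iter 3: u=1.130374  f(a)=+2.726e-04  f'(a)=-1.092e+00  a ← 61.360197 − (+2.726e-04/-1.092e+00) = 61.360447
iter 4: u=1.130370  f(a)=+1.801e-09  f'(a)=-1.092e+00  a ← 61.360447 − (+1.801e-09/-1.092e+00) = 61.360447
iter 5: u=1.130370  f(a)=+0.000e+00  f'(a)=-1.092e+00  a ← 61.360447 − (+0.000e+00/-1.092e+00) = 61.360447
converged: |Δa| < 1e-12 after 5 iterations
sag = a·(cosh(S/(2a)) − 1) = 61.360447·(cosh(1.130370) − 1) = 43.557188
T_max/T_min = cosh(S/(2a)) = 1.709858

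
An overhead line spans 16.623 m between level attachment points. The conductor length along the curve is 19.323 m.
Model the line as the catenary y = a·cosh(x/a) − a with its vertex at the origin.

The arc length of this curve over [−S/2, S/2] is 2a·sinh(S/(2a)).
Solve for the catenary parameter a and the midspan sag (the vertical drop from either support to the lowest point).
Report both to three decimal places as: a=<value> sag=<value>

seed: a₀ = √(S³/(24(L−S))) = √(16.623³/(24·2.700)) = 8.419312
iter 1: u=0.987195  f(a)=+1.347e-01  f'(a)=-7.061e-01  a ← 8.419312 − (+1.347e-01/-7.061e-01) = 8.610019
iter 2: u=0.965329  f(a)=+4.711e-03  f'(a)=-6.575e-01  a ← 8.610019 − (+4.711e-03/-6.575e-01) = 8.617185
iter 3: u=0.964526  f(a)=+6.230e-06  f'(a)=-6.557e-01  a ← 8.617185 − (+6.230e-06/-6.557e-01) = 8.617194
iter 4: u=0.964525  f(a)=+1.092e-11  f'(a)=-6.557e-01  a ← 8.617194 − (+1.092e-11/-6.557e-01) = 8.617194
iter 5: u=0.964525  f(a)=+3.553e-15  f'(a)=-6.557e-01  a ← 8.617194 − (+3.553e-15/-6.557e-01) = 8.617194
converged: |Δa| < 1e-12 after 5 iterations
sag = a·(cosh(S/(2a)) − 1) = 8.617194·(cosh(0.964525) − 1) = 4.328871
T_max/T_min = cosh(S/(2a)) = 1.502353

a=8.617 sag=4.329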